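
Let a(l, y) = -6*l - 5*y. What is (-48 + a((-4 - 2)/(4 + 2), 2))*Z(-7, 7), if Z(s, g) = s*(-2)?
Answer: -728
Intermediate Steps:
Z(s, g) = -2*s
(-48 + a((-4 - 2)/(4 + 2), 2))*Z(-7, 7) = (-48 + (-6*(-4 - 2)/(4 + 2) - 5*2))*(-2*(-7)) = (-48 + (-(-36)/6 - 10))*14 = (-48 + (-6*(-1) - 10))*14 = (-48 + (6 - 10))*14 = (-48 - 4)*14 = -52*14 = -728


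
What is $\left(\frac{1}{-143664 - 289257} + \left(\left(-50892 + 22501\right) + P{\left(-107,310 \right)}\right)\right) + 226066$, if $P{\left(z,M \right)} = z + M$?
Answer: $\frac{85665541637}{432921} \approx 1.9788 \cdot 10^{5}$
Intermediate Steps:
$P{\left(z,M \right)} = M + z$
$\left(\frac{1}{-143664 - 289257} + \left(\left(-50892 + 22501\right) + P{\left(-107,310 \right)}\right)\right) + 226066 = \left(\frac{1}{-143664 - 289257} + \left(\left(-50892 + 22501\right) + \left(310 - 107\right)\right)\right) + 226066 = \left(\frac{1}{-432921} + \left(-28391 + 203\right)\right) + 226066 = \left(- \frac{1}{432921} - 28188\right) + 226066 = - \frac{12203177149}{432921} + 226066 = \frac{85665541637}{432921}$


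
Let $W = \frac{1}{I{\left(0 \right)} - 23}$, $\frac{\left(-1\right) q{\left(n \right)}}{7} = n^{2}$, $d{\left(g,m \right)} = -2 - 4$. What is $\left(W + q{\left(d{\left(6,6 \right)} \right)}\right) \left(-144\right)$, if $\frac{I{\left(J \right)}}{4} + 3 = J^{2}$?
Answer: $\frac{1270224}{35} \approx 36292.0$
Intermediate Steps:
$I{\left(J \right)} = -12 + 4 J^{2}$
$d{\left(g,m \right)} = -6$
$q{\left(n \right)} = - 7 n^{2}$
$W = - \frac{1}{35}$ ($W = \frac{1}{\left(-12 + 4 \cdot 0^{2}\right) - 23} = \frac{1}{\left(-12 + 4 \cdot 0\right) - 23} = \frac{1}{\left(-12 + 0\right) - 23} = \frac{1}{-12 - 23} = \frac{1}{-35} = - \frac{1}{35} \approx -0.028571$)
$\left(W + q{\left(d{\left(6,6 \right)} \right)}\right) \left(-144\right) = \left(- \frac{1}{35} - 7 \left(-6\right)^{2}\right) \left(-144\right) = \left(- \frac{1}{35} - 252\right) \left(-144\right) = \left(- \frac{8821}{35}\right) \left(-144\right) = \frac{1270224}{35}$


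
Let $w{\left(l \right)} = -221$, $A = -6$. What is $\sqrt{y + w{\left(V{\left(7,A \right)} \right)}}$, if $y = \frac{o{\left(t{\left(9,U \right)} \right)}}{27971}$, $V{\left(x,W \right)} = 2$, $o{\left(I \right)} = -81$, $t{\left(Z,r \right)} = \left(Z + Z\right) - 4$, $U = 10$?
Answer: $\frac{2 i \sqrt{43226886878}}{27971} \approx 14.866 i$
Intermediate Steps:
$t{\left(Z,r \right)} = -4 + 2 Z$ ($t{\left(Z,r \right)} = 2 Z - 4 = -4 + 2 Z$)
$y = - \frac{81}{27971} \approx -0.0028959$
$\sqrt{y + w{\left(V{\left(7,A \right)} \right)}} = \sqrt{- \frac{81}{27971} - 221} = \sqrt{- \frac{6181672}{27971}} = \frac{2 i \sqrt{43226886878}}{27971}$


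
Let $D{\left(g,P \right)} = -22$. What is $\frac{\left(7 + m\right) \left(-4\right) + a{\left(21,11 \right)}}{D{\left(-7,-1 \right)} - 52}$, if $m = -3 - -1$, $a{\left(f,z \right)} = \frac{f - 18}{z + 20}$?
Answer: $\frac{617}{2294} \approx 0.26896$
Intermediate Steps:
$a{\left(f,z \right)} = \frac{-18 + f}{20 + z}$
$m = -2$ ($m = -3 + 1 = -2$)
$\frac{\left(7 + m\right) \left(-4\right) + a{\left(21,11 \right)}}{D{\left(-7,-1 \right)} - 52} = \frac{\left(7 - 2\right) \left(-4\right) + \frac{-18 + 21}{20 + 11}}{-22 - 52} = \frac{5 \left(-4\right) + \frac{1}{31} \cdot 3}{-74} = \left(-20 + \frac{1}{31} \cdot 3\right) \left(- \frac{1}{74}\right) = \left(-20 + \frac{3}{31}\right) \left(- \frac{1}{74}\right) = \left(- \frac{617}{31}\right) \left(- \frac{1}{74}\right) = \frac{617}{2294}$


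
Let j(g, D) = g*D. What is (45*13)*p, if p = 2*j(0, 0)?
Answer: 0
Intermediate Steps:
j(g, D) = D*g
p = 0 (p = 2*(0*0) = 2*0 = 0)
(45*13)*p = (45*13)*0 = 585*0 = 0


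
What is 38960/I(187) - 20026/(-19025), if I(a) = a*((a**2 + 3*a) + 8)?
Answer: 66913059878/63216327075 ≈ 1.0585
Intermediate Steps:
I(a) = a*(8 + a**2 + 3*a)
38960/I(187) - 20026/(-19025) = 38960/((187*(8 + 187**2 + 3*187))) - 20026/(-19025) = 38960/((187*(8 + 34969 + 561))) - 20026*(-1/19025) = 38960/((187*35538)) + 20026/19025 = 38960/6645606 + 20026/19025 = 38960*(1/6645606) + 20026/19025 = 19480/3322803 + 20026/19025 = 66913059878/63216327075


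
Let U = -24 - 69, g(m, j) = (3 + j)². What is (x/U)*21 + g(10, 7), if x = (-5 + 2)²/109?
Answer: 337837/3379 ≈ 99.981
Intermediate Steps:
x = 9/109 (x = (-3)²*(1/109) = 9*(1/109) = 9/109 ≈ 0.082569)
U = -93
(x/U)*21 + g(10, 7) = ((9/109)/(-93))*21 + (3 + 7)² = ((9/109)*(-1/93))*21 + 10² = -3/3379*21 + 100 = -63/3379 + 100 = 337837/3379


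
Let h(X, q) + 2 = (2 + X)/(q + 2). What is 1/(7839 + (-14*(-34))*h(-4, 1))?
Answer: 3/19709 ≈ 0.00015221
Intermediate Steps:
h(X, q) = -2 + (2 + X)/(2 + q) (h(X, q) = -2 + (2 + X)/(q + 2) = -2 + (2 + X)/(2 + q))
1/(7839 + (-14*(-34))*h(-4, 1)) = 1/(7839 + (-14*(-34))*((-2 - 4 - 2*1)/(2 + 1))) = 1/(7839 + 476*((-2 - 4 - 2)/3)) = 1/(7839 + 476*((⅓)*(-8))) = 1/(7839 + 476*(-8/3)) = 1/(7839 - 3808/3) = 1/(19709/3) = 3/19709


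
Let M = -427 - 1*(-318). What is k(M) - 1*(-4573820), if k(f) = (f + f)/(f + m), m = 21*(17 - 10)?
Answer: 86902471/19 ≈ 4.5738e+6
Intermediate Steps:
m = 147 (m = 21*7 = 147)
M = -109 (M = -427 + 318 = -109)
k(f) = 2*f/(147 + f) (k(f) = (f + f)/(f + 147) = (2*f)/(147 + f) = 2*f/(147 + f))
k(M) - 1*(-4573820) = 2*(-109)/(147 - 109) - 1*(-4573820) = 2*(-109)/38 + 4573820 = 2*(-109)*(1/38) + 4573820 = -109/19 + 4573820 = 86902471/19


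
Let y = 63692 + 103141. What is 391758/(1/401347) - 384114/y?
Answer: 8743767469995848/55611 ≈ 1.5723e+11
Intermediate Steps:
y = 166833
391758/(1/401347) - 384114/y = 391758/(1/401347) - 384114/166833 = 391758/(1/401347) - 384114*1/166833 = 391758*401347 - 128038/55611 = 157230898026 - 128038/55611 = 8743767469995848/55611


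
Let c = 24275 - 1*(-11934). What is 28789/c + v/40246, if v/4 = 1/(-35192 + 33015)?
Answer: 1261181846901/1586235580139 ≈ 0.79508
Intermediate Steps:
c = 36209 (c = 24275 + 11934 = 36209)
v = -4/2177 (v = 4/(-35192 + 33015) = 4/(-2177) = 4*(-1/2177) = -4/2177 ≈ -0.0018374)
28789/c + v/40246 = 28789/36209 - 4/2177/40246 = 28789*(1/36209) - 4/2177*1/40246 = 28789/36209 - 2/43807771 = 1261181846901/1586235580139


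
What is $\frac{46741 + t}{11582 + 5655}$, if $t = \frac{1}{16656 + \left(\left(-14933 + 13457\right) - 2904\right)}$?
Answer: $\frac{573792517}{211601412} \approx 2.7117$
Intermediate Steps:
$t = \frac{1}{12276}$ ($t = \frac{1}{16656 - 4380} = \frac{1}{12276} \approx 8.146 \cdot 10^{-5}$)
$\frac{46741 + t}{11582 + 5655} = \frac{46741 + \frac{1}{12276}}{11582 + 5655} = \frac{573792517}{12276 \cdot 17237} = \frac{573792517}{12276} \cdot \frac{1}{17237} = \frac{573792517}{211601412}$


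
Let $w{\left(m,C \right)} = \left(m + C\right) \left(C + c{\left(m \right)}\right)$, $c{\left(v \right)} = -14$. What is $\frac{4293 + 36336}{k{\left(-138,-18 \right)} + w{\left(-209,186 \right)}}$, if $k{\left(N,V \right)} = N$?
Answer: $- \frac{40629}{4094} \approx -9.924$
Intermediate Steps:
$w{\left(m,C \right)} = \left(-14 + C\right) \left(C + m\right)$ ($w{\left(m,C \right)} = \left(m + C\right) \left(C - 14\right) = \left(C + m\right) \left(-14 + C\right) = \left(-14 + C\right) \left(C + m\right)$)
$\frac{4293 + 36336}{k{\left(-138,-18 \right)} + w{\left(-209,186 \right)}} = \frac{4293 + 36336}{-138 + \left(186^{2} - 2604 - -2926 + 186 \left(-209\right)\right)} = \frac{40629}{-138 + \left(34596 - 2604 + 2926 - 38874\right)} = \frac{40629}{-138 - 3956} = \frac{40629}{-4094} = 40629 \left(- \frac{1}{4094}\right) = - \frac{40629}{4094}$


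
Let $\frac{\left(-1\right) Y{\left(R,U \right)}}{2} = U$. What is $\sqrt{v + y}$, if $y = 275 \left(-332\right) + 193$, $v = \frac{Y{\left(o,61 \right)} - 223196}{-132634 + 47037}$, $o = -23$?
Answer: $\frac{i \sqrt{667507880433917}}{85597} \approx 301.83 i$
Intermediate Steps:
$Y{\left(R,U \right)} = - 2 U$
$v = \frac{223318}{85597}$ ($v = \frac{\left(-2\right) 61 - 223196}{-132634 + 47037} = \frac{-122 - 223196}{-85597} = \left(-223318\right) \left(- \frac{1}{85597}\right) = \frac{223318}{85597} \approx 2.6089$)
$y = -91107$ ($y = -91300 + 193 = -91107$)
$\sqrt{v + y} = \sqrt{\frac{223318}{85597} - 91107} = \sqrt{- \frac{7798262561}{85597}} = \frac{i \sqrt{667507880433917}}{85597}$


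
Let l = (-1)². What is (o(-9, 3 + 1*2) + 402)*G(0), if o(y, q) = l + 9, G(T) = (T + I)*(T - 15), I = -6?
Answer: 37080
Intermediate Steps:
l = 1
G(T) = (-15 + T)*(-6 + T) (G(T) = (T - 6)*(T - 15) = (-6 + T)*(-15 + T) = (-15 + T)*(-6 + T))
o(y, q) = 10 (o(y, q) = 1 + 9 = 10)
(o(-9, 3 + 1*2) + 402)*G(0) = (10 + 402)*(90 + 0² - 21*0) = 412*(90 + 0 + 0) = 412*90 = 37080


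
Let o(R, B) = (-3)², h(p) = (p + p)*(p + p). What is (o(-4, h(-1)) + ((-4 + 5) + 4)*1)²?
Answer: 196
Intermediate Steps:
h(p) = 4*p² (h(p) = (2*p)*(2*p) = 4*p²)
o(R, B) = 9
(o(-4, h(-1)) + ((-4 + 5) + 4)*1)² = (9 + ((-4 + 5) + 4)*1)² = (9 + (1 + 4)*1)² = (9 + 5*1)² = (9 + 5)² = 14² = 196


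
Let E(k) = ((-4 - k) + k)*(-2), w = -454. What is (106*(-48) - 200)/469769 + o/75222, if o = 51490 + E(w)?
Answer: 1321910557/1963164651 ≈ 0.67336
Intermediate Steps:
E(k) = 8 (E(k) = -4*(-2) = 8)
o = 51498 (o = 51490 + 8 = 51498)
(106*(-48) - 200)/469769 + o/75222 = (106*(-48) - 200)/469769 + 51498/75222 = (-5088 - 200)*(1/469769) + 51498*(1/75222) = -5288*1/469769 + 2861/4179 = -5288/469769 + 2861/4179 = 1321910557/1963164651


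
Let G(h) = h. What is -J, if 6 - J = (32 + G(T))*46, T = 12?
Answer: 2018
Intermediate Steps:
J = -2018 (J = 6 - (32 + 12)*46 = 6 - 44*46 = 6 - 1*2024 = 6 - 2024 = -2018)
-J = -1*(-2018) = 2018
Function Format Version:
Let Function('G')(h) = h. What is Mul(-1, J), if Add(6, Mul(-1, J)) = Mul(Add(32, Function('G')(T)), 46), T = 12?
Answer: 2018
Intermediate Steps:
J = -2018 (J = Add(6, Mul(-1, Mul(Add(32, 12), 46))) = Add(6, Mul(-1, Mul(44, 46))) = Add(6, Mul(-1, 2024)) = Add(6, -2024) = -2018)
Mul(-1, J) = Mul(-1, -2018) = 2018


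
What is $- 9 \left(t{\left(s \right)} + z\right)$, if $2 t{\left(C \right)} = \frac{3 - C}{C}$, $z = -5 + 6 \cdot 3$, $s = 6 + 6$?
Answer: $- \frac{909}{8} \approx -113.63$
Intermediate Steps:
$s = 12$
$z = 13$ ($z = -5 + 18 = 13$)
$t{\left(C \right)} = \frac{3 - C}{2 C}$ ($t{\left(C \right)} = \frac{\left(3 - C\right) \frac{1}{C}}{2} = \frac{\frac{1}{C} \left(3 - C\right)}{2} = \frac{3 - C}{2 C}$)
$- 9 \left(t{\left(s \right)} + z\right) = - 9 \left(\frac{3 - 12}{2 \cdot 12} + 13\right) = - 9 \left(\frac{1}{2} \cdot \frac{1}{12} \left(3 - 12\right) + 13\right) = - 9 \left(\frac{1}{2} \cdot \frac{1}{12} \left(-9\right) + 13\right) = - 9 \left(- \frac{3}{8} + 13\right) = \left(-9\right) \frac{101}{8} = - \frac{909}{8}$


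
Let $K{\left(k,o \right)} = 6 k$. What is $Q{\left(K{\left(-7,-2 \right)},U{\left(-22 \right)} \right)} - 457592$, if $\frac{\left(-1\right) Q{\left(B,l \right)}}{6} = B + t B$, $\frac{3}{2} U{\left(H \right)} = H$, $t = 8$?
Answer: $-455324$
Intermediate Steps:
$U{\left(H \right)} = \frac{2 H}{3}$
$Q{\left(B,l \right)} = - 54 B$ ($Q{\left(B,l \right)} = - 6 \left(B + 8 B\right) = - 6 \cdot 9 B = - 54 B$)
$Q{\left(K{\left(-7,-2 \right)},U{\left(-22 \right)} \right)} - 457592 = - 54 \cdot 6 \left(-7\right) - 457592 = \left(-54\right) \left(-42\right) - 457592 = 2268 - 457592 = -455324$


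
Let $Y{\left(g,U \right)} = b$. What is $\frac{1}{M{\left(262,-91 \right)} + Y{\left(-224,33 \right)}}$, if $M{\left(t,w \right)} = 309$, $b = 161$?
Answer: $\frac{1}{470} \approx 0.0021277$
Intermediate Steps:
$Y{\left(g,U \right)} = 161$
$\frac{1}{M{\left(262,-91 \right)} + Y{\left(-224,33 \right)}} = \frac{1}{309 + 161} = \frac{1}{470}$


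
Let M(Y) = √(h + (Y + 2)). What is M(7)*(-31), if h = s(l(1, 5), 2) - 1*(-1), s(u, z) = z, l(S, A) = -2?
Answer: -62*√3 ≈ -107.39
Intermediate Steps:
h = 3 (h = 2 - 1*(-1) = 2 + 1 = 3)
M(Y) = √(5 + Y) (M(Y) = √(3 + (Y + 2)) = √(3 + (2 + Y)) = √(5 + Y))
M(7)*(-31) = √(5 + 7)*(-31) = √12*(-31) = (2*√3)*(-31) = -62*√3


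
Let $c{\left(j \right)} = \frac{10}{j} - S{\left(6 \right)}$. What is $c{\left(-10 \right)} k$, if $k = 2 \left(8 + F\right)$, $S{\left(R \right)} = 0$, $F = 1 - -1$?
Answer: $-20$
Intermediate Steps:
$F = 2$ ($F = 1 + 1 = 2$)
$k = 20$ ($k = 2 \left(8 + 2\right) = 2 \cdot 10 = 20$)
$c{\left(j \right)} = \frac{10}{j}$ ($c{\left(j \right)} = \frac{10}{j} - 0 = \frac{10}{j} + 0 = \frac{10}{j}$)
$c{\left(-10 \right)} k = \frac{10}{-10} \cdot 20 = 10 \left(- \frac{1}{10}\right) 20 = \left(-1\right) 20 = -20$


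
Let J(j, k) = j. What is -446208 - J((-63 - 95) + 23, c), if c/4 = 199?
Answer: -446073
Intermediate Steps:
c = 796 (c = 4*199 = 796)
-446208 - J((-63 - 95) + 23, c) = -446208 - ((-63 - 95) + 23) = -446208 - (-158 + 23) = -446208 - 1*(-135) = -446208 + 135 = -446073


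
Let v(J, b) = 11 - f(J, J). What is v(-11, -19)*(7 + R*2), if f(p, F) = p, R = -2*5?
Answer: -286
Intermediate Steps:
R = -10
v(J, b) = 11 - J
v(-11, -19)*(7 + R*2) = (11 - 1*(-11))*(7 - 10*2) = (11 + 11)*(7 - 20) = 22*(-13) = -286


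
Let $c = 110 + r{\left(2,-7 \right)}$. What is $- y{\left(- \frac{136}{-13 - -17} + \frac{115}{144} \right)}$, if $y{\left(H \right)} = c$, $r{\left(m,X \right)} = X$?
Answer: $-103$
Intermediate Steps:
$c = 103$ ($c = 110 - 7 = 103$)
$y{\left(H \right)} = 103$
$- y{\left(- \frac{136}{-13 - -17} + \frac{115}{144} \right)} = \left(-1\right) 103 = -103$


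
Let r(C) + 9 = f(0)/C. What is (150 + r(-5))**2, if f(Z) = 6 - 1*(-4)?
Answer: 19321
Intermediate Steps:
f(Z) = 10 (f(Z) = 6 + 4 = 10)
r(C) = -9 + 10/C
(150 + r(-5))**2 = (150 + (-9 + 10/(-5)))**2 = (150 + (-9 + 10*(-1/5)))**2 = (150 + (-9 - 2))**2 = (150 - 11)**2 = 139**2 = 19321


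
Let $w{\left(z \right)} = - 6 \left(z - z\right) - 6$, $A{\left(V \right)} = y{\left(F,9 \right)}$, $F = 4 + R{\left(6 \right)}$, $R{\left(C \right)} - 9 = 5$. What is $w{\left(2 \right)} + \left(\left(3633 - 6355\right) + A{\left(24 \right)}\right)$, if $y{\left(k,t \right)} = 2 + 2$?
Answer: $-2724$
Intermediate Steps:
$R{\left(C \right)} = 14$ ($R{\left(C \right)} = 9 + 5 = 14$)
$F = 18$ ($F = 4 + 14 = 18$)
$y{\left(k,t \right)} = 4$
$A{\left(V \right)} = 4$
$w{\left(z \right)} = -6$ ($w{\left(z \right)} = \left(-6\right) 0 - 6 = 0 - 6 = -6$)
$w{\left(2 \right)} + \left(\left(3633 - 6355\right) + A{\left(24 \right)}\right) = -6 + \left(\left(3633 - 6355\right) + 4\right) = -6 + \left(-2722 + 4\right) = -6 - 2718 = -2724$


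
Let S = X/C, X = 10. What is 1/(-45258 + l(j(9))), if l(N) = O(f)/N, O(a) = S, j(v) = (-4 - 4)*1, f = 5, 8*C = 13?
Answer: -13/588364 ≈ -2.2095e-5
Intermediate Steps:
C = 13/8 (C = (⅛)*13 = 13/8 ≈ 1.6250)
j(v) = -8 (j(v) = -8*1 = -8)
S = 80/13 (S = 10/(13/8) = 10*(8/13) = 80/13 ≈ 6.1538)
O(a) = 80/13
l(N) = 80/(13*N)
1/(-45258 + l(j(9))) = 1/(-45258 + (80/13)/(-8)) = 1/(-45258 + (80/13)*(-⅛)) = 1/(-45258 - 10/13) = 1/(-588364/13) = -13/588364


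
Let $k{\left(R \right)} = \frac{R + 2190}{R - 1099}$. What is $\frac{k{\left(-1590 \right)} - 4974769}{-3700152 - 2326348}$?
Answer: $\frac{13377154441}{16205258500} \approx 0.82548$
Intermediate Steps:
$k{\left(R \right)} = \frac{2190 + R}{-1099 + R}$
$\frac{k{\left(-1590 \right)} - 4974769}{-3700152 - 2326348} = \frac{\frac{2190 - 1590}{-1099 - 1590} - 4974769}{-3700152 - 2326348} = \frac{\frac{1}{-2689} \cdot 600 - 4974769}{-6026500} = \left(\left(- \frac{1}{2689}\right) 600 - 4974769\right) \left(- \frac{1}{6026500}\right) = \left(- \frac{600}{2689} - 4974769\right) \left(- \frac{1}{6026500}\right) = \left(- \frac{13377154441}{2689}\right) \left(- \frac{1}{6026500}\right) = \frac{13377154441}{16205258500}$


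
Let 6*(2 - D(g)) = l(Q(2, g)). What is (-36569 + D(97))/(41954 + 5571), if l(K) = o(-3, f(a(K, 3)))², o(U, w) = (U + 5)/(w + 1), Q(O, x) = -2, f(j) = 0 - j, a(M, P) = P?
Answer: -219403/285150 ≈ -0.76943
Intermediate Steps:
f(j) = -j
o(U, w) = (5 + U)/(1 + w)
l(K) = 1 (l(K) = ((5 - 3)/(1 - 1*3))² = (2/(1 - 3))² = (2/(-2))² = (-½*2)² = (-1)² = 1)
D(g) = 11/6 (D(g) = 2 - ⅙*1 = 2 - ⅙ = 11/6)
(-36569 + D(97))/(41954 + 5571) = (-36569 + 11/6)/(41954 + 5571) = -219403/6/47525 = -219403/6*1/47525 = -219403/285150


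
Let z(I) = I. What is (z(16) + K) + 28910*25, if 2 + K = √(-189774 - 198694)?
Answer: 722764 + 2*I*√97117 ≈ 7.2276e+5 + 623.27*I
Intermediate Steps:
K = -2 + 2*I*√97117 (K = -2 + √(-189774 - 198694) = -2 + √(-388468) = -2 + 2*I*√97117 ≈ -2.0 + 623.27*I)
(z(16) + K) + 28910*25 = (16 + (-2 + 2*I*√97117)) + 28910*25 = (14 + 2*I*√97117) + 722750 = 722764 + 2*I*√97117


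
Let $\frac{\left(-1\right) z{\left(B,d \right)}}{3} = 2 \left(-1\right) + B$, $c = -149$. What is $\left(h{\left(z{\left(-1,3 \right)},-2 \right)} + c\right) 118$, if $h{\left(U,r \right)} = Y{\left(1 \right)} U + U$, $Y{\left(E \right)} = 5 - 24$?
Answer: $-36698$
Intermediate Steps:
$z{\left(B,d \right)} = 6 - 3 B$ ($z{\left(B,d \right)} = - 3 \left(2 \left(-1\right) + B\right) = - 3 \left(-2 + B\right) = 6 - 3 B$)
$Y{\left(E \right)} = -19$ ($Y{\left(E \right)} = 5 - 24 = -19$)
$h{\left(U,r \right)} = - 18 U$ ($h{\left(U,r \right)} = - 19 U + U = - 18 U$)
$\left(h{\left(z{\left(-1,3 \right)},-2 \right)} + c\right) 118 = \left(- 18 \left(6 - -3\right) - 149\right) 118 = \left(- 18 \left(6 + 3\right) - 149\right) 118 = \left(\left(-18\right) 9 - 149\right) 118 = \left(-162 - 149\right) 118 = \left(-311\right) 118 = -36698$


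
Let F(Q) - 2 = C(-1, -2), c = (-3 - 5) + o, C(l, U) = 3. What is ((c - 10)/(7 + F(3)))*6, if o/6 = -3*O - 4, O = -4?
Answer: 15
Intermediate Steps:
o = 48 (o = 6*(-3*(-4) - 4) = 6*(12 - 4) = 6*8 = 48)
c = 40 (c = (-3 - 5) + 48 = -8 + 48 = 40)
F(Q) = 5 (F(Q) = 2 + 3 = 5)
((c - 10)/(7 + F(3)))*6 = ((40 - 10)/(7 + 5))*6 = (30/12)*6 = (30*(1/12))*6 = (5/2)*6 = 15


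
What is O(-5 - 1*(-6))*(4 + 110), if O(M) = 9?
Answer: 1026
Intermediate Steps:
O(-5 - 1*(-6))*(4 + 110) = 9*(4 + 110) = 9*114 = 1026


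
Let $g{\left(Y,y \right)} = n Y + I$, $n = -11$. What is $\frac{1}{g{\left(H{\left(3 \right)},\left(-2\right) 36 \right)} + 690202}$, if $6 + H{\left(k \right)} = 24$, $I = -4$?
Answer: $\frac{1}{690000} \approx 1.4493 \cdot 10^{-6}$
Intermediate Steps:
$H{\left(k \right)} = 18$ ($H{\left(k \right)} = -6 + 24 = 18$)
$g{\left(Y,y \right)} = -4 - 11 Y$ ($g{\left(Y,y \right)} = - 11 Y - 4 = -4 - 11 Y$)
$\frac{1}{g{\left(H{\left(3 \right)},\left(-2\right) 36 \right)} + 690202} = \frac{1}{\left(-4 - 198\right) + 690202} = \frac{1}{-202 + 690202} = \frac{1}{690000}$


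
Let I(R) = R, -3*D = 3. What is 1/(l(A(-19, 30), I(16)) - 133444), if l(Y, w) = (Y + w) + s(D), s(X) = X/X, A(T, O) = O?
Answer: -1/133397 ≈ -7.4964e-6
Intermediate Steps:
D = -1 (D = -⅓*3 = -1)
s(X) = 1
l(Y, w) = 1 + Y + w (l(Y, w) = (Y + w) + 1 = 1 + Y + w)
1/(l(A(-19, 30), I(16)) - 133444) = 1/((1 + 30 + 16) - 133444) = 1/(47 - 133444) = 1/(-133397) = -1/133397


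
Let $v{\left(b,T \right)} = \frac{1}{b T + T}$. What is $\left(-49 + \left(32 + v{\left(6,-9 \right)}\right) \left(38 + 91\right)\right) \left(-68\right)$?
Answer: $- \frac{5821888}{21} \approx -2.7723 \cdot 10^{5}$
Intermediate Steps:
$v{\left(b,T \right)} = \frac{1}{T + T b}$ ($v{\left(b,T \right)} = \frac{1}{T b + T} = \frac{1}{T + T b}$)
$\left(-49 + \left(32 + v{\left(6,-9 \right)}\right) \left(38 + 91\right)\right) \left(-68\right) = \left(-49 + \left(32 + \frac{1}{\left(-9\right) \left(1 + 6\right)}\right) \left(38 + 91\right)\right) \left(-68\right) = \left(-49 + \left(32 - \frac{1}{9 \cdot 7}\right) 129\right) \left(-68\right) = \left(-49 + \left(32 - \frac{1}{63}\right) 129\right) \left(-68\right) = \left(-49 + \frac{2015}{63} \cdot 129\right) \left(-68\right) = \left(-49 + \frac{86645}{21}\right) \left(-68\right) = \frac{85616}{21} \left(-68\right) = - \frac{5821888}{21}$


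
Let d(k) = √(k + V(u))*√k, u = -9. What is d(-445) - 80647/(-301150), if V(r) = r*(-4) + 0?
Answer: 80647/301150 - √182005 ≈ -426.35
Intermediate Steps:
V(r) = -4*r (V(r) = -4*r + 0 = -4*r)
d(k) = √k*√(36 + k) (d(k) = √(k - 4*(-9))*√k = √(k + 36)*√k = √(36 + k)*√k = √k*√(36 + k))
d(-445) - 80647/(-301150) = √(-445)*√(36 - 445) - 80647/(-301150) = (I*√445)*√(-409) - 80647*(-1)/301150 = (I*√445)*(I*√409) - 1*(-80647/301150) = -√182005 + 80647/301150 = 80647/301150 - √182005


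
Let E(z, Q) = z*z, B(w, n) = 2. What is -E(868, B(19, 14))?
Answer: -753424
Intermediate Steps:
E(z, Q) = z**2
-E(868, B(19, 14)) = -1*868**2 = -1*753424 = -753424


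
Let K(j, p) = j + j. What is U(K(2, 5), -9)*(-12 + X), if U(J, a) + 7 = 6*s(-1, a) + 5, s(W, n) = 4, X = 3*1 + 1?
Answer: -176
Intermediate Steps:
X = 4 (X = 3 + 1 = 4)
K(j, p) = 2*j
U(J, a) = 22 (U(J, a) = -7 + (6*4 + 5) = -7 + (24 + 5) = -7 + 29 = 22)
U(K(2, 5), -9)*(-12 + X) = 22*(-12 + 4) = 22*(-8) = -176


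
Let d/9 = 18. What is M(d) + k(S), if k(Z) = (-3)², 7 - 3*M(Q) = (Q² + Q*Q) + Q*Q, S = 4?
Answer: -78698/3 ≈ -26233.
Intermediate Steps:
d = 162 (d = 9*18 = 162)
M(Q) = 7/3 - Q² (M(Q) = 7/3 - ((Q² + Q*Q) + Q*Q)/3 = 7/3 - ((Q² + Q²) + Q²)/3 = 7/3 - (2*Q² + Q²)/3 = 7/3 - Q²)
k(Z) = 9
M(d) + k(S) = (7/3 - 1*162²) + 9 = (7/3 - 1*26244) + 9 = (7/3 - 26244) + 9 = -78725/3 + 9 = -78698/3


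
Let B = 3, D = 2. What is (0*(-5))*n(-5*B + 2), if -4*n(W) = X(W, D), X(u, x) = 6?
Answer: 0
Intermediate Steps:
n(W) = -3/2 (n(W) = -1/4*6 = -3/2)
(0*(-5))*n(-5*B + 2) = (0*(-5))*(-3/2) = 0*(-3/2) = 0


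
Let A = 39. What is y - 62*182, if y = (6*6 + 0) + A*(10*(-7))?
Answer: -13978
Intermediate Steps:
y = -2694 (y = (6*6 + 0) + 39*(10*(-7)) = (36 + 0) + 39*(-70) = 36 - 2730 = -2694)
y - 62*182 = -2694 - 62*182 = -2694 - 11284 = -13978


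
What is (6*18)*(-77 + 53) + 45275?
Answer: 42683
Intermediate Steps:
(6*18)*(-77 + 53) + 45275 = 108*(-24) + 45275 = -2592 + 45275 = 42683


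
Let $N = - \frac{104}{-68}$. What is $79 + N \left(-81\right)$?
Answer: $- \frac{763}{17} \approx -44.882$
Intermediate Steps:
$N = \frac{26}{17}$ ($N = \left(-104\right) \left(- \frac{1}{68}\right) = \frac{26}{17} \approx 1.5294$)
$79 + N \left(-81\right) = 79 + \frac{26}{17} \left(-81\right) = 79 - \frac{2106}{17} = - \frac{763}{17}$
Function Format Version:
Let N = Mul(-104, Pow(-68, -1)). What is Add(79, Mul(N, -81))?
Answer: Rational(-763, 17) ≈ -44.882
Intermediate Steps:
N = Rational(26, 17) (N = Mul(-104, Rational(-1, 68)) = Rational(26, 17) ≈ 1.5294)
Add(79, Mul(N, -81)) = Add(79, Mul(Rational(26, 17), -81)) = Add(79, Rational(-2106, 17)) = Rational(-763, 17)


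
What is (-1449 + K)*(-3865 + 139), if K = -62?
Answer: 5629986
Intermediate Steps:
(-1449 + K)*(-3865 + 139) = (-1449 - 62)*(-3865 + 139) = -1511*(-3726) = 5629986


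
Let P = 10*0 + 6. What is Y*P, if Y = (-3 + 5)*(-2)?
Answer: -24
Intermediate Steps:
P = 6 (P = 0 + 6 = 6)
Y = -4 (Y = 2*(-2) = -4)
Y*P = -4*6 = -24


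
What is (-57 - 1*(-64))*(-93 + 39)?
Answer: -378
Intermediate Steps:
(-57 - 1*(-64))*(-93 + 39) = (-57 + 64)*(-54) = 7*(-54) = -378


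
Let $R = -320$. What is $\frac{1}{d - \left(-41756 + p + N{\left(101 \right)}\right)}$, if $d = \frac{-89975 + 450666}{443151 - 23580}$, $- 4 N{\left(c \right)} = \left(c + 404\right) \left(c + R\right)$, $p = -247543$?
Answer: $\frac{1678284}{439124870935} \approx 3.8219 \cdot 10^{-6}$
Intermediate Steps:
$N{\left(c \right)} = - \frac{\left(-320 + c\right) \left(404 + c\right)}{4}$ ($N{\left(c \right)} = - \frac{\left(c + 404\right) \left(c - 320\right)}{4} = - \frac{\left(404 + c\right) \left(-320 + c\right)}{4} = - \frac{\left(-320 + c\right) \left(404 + c\right)}{4}$)
$d = \frac{360691}{419571} \approx 0.85967$
$\frac{1}{d - \left(-41756 + p + N{\left(101 \right)}\right)} = \frac{1}{\frac{360691}{419571} - - \frac{1046601}{4}} = \frac{1}{\frac{360691}{419571} + \left(\left(41756 - \left(32320 - 2121 - \frac{10201}{4}\right)\right) + 247543\right)} = \frac{1}{\frac{360691}{419571} + \left(\left(41756 - \frac{110595}{4}\right) + 247543\right)} = \frac{1}{\frac{360691}{419571} + \left(\frac{56429}{4} + 247543\right)} = \frac{1}{\frac{360691}{419571} + \frac{1046601}{4}} = \frac{1}{\frac{439124870935}{1678284}} = \frac{1678284}{439124870935}$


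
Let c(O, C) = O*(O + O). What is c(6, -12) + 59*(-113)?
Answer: -6595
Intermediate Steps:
c(O, C) = 2*O² (c(O, C) = O*(2*O) = 2*O²)
c(6, -12) + 59*(-113) = 2*6² + 59*(-113) = 2*36 - 6667 = 72 - 6667 = -6595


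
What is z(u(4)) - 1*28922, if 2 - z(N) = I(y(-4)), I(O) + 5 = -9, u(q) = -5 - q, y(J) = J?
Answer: -28906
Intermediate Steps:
I(O) = -14 (I(O) = -5 - 9 = -14)
z(N) = 16 (z(N) = 2 - 1*(-14) = 2 + 14 = 16)
z(u(4)) - 1*28922 = 16 - 1*28922 = 16 - 28922 = -28906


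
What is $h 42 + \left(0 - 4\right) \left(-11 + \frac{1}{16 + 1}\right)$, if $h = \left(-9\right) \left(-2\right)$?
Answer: $\frac{13596}{17} \approx 799.76$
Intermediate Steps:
$h = 18$
$h 42 + \left(0 - 4\right) \left(-11 + \frac{1}{16 + 1}\right) = 18 \cdot 42 + \left(0 - 4\right) \left(-11 + \frac{1}{16 + 1}\right) = 756 - 4 \left(-11 + \frac{1}{17}\right) = 756 - - \frac{744}{17} = 756 + \frac{744}{17} = \frac{13596}{17}$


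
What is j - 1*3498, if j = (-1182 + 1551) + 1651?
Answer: -1478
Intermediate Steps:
j = 2020 (j = 369 + 1651 = 2020)
j - 1*3498 = 2020 - 1*3498 = 2020 - 3498 = -1478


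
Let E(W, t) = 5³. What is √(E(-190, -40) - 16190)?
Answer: 3*I*√1785 ≈ 126.75*I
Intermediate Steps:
E(W, t) = 125
√(E(-190, -40) - 16190) = √(125 - 16190) = √(-16065) = 3*I*√1785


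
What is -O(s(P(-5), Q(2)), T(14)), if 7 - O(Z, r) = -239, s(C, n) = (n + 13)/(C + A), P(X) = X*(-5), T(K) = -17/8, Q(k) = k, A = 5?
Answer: -246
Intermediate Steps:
T(K) = -17/8 (T(K) = -17*⅛ = -17/8)
P(X) = -5*X
s(C, n) = (13 + n)/(5 + C) (s(C, n) = (n + 13)/(C + 5) = (13 + n)/(5 + C))
O(Z, r) = 246 (O(Z, r) = 7 - 1*(-239) = 7 + 239 = 246)
-O(s(P(-5), Q(2)), T(14)) = -1*246 = -246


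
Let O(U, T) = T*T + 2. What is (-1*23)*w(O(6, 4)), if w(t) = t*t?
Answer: -7452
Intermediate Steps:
O(U, T) = 2 + T**2 (O(U, T) = T**2 + 2 = 2 + T**2)
w(t) = t**2
(-1*23)*w(O(6, 4)) = (-1*23)*(2 + 4**2)**2 = -23*(2 + 16)**2 = -23*18**2 = -23*324 = -7452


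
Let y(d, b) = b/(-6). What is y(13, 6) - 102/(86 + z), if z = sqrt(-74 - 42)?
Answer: (-sqrt(29) + 94*I)/(sqrt(29) - 43*I) ≈ -2.1677 + 0.14624*I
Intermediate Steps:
z = 2*I*sqrt(29) (z = sqrt(-116) = 2*I*sqrt(29) ≈ 10.77*I)
y(d, b) = -b/6 (y(d, b) = b*(-1/6) = -b/6)
y(13, 6) - 102/(86 + z) = -1/6*6 - 102/(86 + 2*I*sqrt(29)) = -1 - 102/(86 + 2*I*sqrt(29))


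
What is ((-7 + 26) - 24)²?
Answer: 25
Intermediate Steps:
((-7 + 26) - 24)² = (19 - 24)² = (-5)² = 25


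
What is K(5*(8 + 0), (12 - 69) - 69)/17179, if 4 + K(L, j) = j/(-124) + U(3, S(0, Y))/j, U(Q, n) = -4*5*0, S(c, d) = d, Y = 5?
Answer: -185/1065098 ≈ -0.00017369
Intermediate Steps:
U(Q, n) = 0 (U(Q, n) = -20*0 = 0)
K(L, j) = -4 - j/124 (K(L, j) = -4 + (j/(-124) + 0/j) = -4 + (j*(-1/124) + 0) = -4 + (-j/124 + 0) = -4 - j/124)
K(5*(8 + 0), (12 - 69) - 69)/17179 = (-4 - ((12 - 69) - 69)/124)/17179 = (-4 - (-57 - 69)/124)*(1/17179) = (-4 - 1/124*(-126))*(1/17179) = (-4 + 63/62)*(1/17179) = -185/62*1/17179 = -185/1065098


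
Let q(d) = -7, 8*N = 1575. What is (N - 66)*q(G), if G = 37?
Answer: -7329/8 ≈ -916.13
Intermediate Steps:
N = 1575/8 (N = (⅛)*1575 = 1575/8 ≈ 196.88)
(N - 66)*q(G) = (1575/8 - 66)*(-7) = (1047/8)*(-7) = -7329/8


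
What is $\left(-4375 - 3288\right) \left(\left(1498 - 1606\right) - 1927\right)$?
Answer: $15594205$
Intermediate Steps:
$\left(-4375 - 3288\right) \left(\left(1498 - 1606\right) - 1927\right) = - 7663 \left(-108 - 1927\right) = \left(-7663\right) \left(-2035\right) = 15594205$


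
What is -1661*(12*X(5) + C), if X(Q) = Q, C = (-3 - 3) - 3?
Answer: -84711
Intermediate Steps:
C = -9 (C = -6 - 3 = -9)
-1661*(12*X(5) + C) = -1661*(12*5 - 9) = -1661*(60 - 9) = -1661*51 = -84711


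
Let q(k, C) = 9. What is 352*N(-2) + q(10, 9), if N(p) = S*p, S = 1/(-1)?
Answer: 713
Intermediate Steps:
S = -1 (S = 1*(-1) = -1)
N(p) = -p
352*N(-2) + q(10, 9) = 352*(-1*(-2)) + 9 = 352*2 + 9 = 704 + 9 = 713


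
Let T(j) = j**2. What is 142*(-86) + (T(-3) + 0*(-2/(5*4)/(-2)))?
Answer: -12203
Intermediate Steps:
142*(-86) + (T(-3) + 0*(-2/(5*4)/(-2))) = 142*(-86) + ((-3)**2 + 0*(-2/(5*4)/(-2))) = -12212 + (9 + 0*(-2/20*(-1/2))) = -12212 + (9 + 0*(-2*1/20*(-1/2))) = -12212 + (9 + 0*(-1/10*(-1/2))) = -12212 + (9 + 0*(1/20)) = -12212 + (9 + 0) = -12212 + 9 = -12203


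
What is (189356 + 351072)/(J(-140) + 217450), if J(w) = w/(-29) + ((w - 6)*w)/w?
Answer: 3918103/1575489 ≈ 2.4869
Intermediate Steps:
J(w) = -6 + 28*w/29 (J(w) = w*(-1/29) + ((-6 + w)*w)/w = -w/29 + (w*(-6 + w))/w = -w/29 + (-6 + w) = -6 + 28*w/29)
(189356 + 351072)/(J(-140) + 217450) = (189356 + 351072)/((-6 + (28/29)*(-140)) + 217450) = 540428/((-6 - 3920/29) + 217450) = 540428/(-4094/29 + 217450) = 540428/(6301956/29) = 540428*(29/6301956) = 3918103/1575489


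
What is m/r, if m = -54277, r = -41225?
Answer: 54277/41225 ≈ 1.3166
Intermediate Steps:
m/r = -54277/(-41225) = -54277*(-1/41225) = 54277/41225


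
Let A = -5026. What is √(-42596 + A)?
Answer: I*√47622 ≈ 218.22*I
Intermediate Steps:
√(-42596 + A) = √(-42596 - 5026) = √(-47622) = I*√47622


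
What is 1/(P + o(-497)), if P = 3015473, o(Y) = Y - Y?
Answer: 1/3015473 ≈ 3.3162e-7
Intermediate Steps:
o(Y) = 0
1/(P + o(-497)) = 1/(3015473 + 0) = 1/3015473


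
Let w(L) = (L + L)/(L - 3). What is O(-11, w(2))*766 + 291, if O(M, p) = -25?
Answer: -18859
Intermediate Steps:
w(L) = 2*L/(-3 + L) (w(L) = (2*L)/(-3 + L) = 2*L/(-3 + L))
O(-11, w(2))*766 + 291 = -25*766 + 291 = -19150 + 291 = -18859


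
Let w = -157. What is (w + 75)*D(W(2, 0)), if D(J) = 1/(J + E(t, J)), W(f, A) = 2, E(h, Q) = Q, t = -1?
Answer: -41/2 ≈ -20.500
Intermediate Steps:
D(J) = 1/(2*J) (D(J) = 1/(J + J) = 1/(2*J))
(w + 75)*D(W(2, 0)) = (-157 + 75)*((1/2)/2) = -41/2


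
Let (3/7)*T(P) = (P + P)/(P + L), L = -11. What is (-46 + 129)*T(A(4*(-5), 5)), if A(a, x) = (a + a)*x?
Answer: 232400/633 ≈ 367.14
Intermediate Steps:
A(a, x) = 2*a*x (A(a, x) = (2*a)*x = 2*a*x)
T(P) = 14*P/(3*(-11 + P)) (T(P) = 7*((P + P)/(P - 11))/3 = 7*((2*P)/(-11 + P))/3 = 7*(2*P/(-11 + P))/3 = 14*P/(3*(-11 + P)))
(-46 + 129)*T(A(4*(-5), 5)) = (-46 + 129)*(14*(2*(4*(-5))*5)/(3*(-11 + 2*(4*(-5))*5))) = 83*(14*(2*(-20)*5)/(3*(-11 + 2*(-20)*5))) = 83*((14/3)*(-200)/(-11 - 200)) = 83*((14/3)*(-200)/(-211)) = 83*((14/3)*(-200)*(-1/211)) = 83*(2800/633) = 232400/633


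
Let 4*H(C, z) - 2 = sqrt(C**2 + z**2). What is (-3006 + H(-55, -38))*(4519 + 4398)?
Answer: -53600087/2 + 8917*sqrt(4469)/4 ≈ -2.6651e+7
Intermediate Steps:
H(C, z) = 1/2 + sqrt(C**2 + z**2)/4
(-3006 + H(-55, -38))*(4519 + 4398) = (-3006 + (1/2 + sqrt((-55)**2 + (-38)**2)/4))*(4519 + 4398) = (-3006 + (1/2 + sqrt(3025 + 1444)/4))*8917 = (-3006 + (1/2 + sqrt(4469)/4))*8917 = (-6011/2 + sqrt(4469)/4)*8917 = -53600087/2 + 8917*sqrt(4469)/4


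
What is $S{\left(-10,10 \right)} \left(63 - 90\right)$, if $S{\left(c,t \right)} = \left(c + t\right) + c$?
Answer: $270$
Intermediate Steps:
$S{\left(c,t \right)} = t + 2 c$
$S{\left(-10,10 \right)} \left(63 - 90\right) = \left(10 + 2 \left(-10\right)\right) \left(63 - 90\right) = \left(10 - 20\right) \left(-27\right) = \left(-10\right) \left(-27\right) = 270$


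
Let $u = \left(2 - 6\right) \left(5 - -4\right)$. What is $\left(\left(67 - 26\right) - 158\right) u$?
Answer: $4212$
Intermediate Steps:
$u = -36$ ($u = - 4 \left(5 + 4\right) = \left(-4\right) 9 = -36$)
$\left(\left(67 - 26\right) - 158\right) u = \left(\left(67 - 26\right) - 158\right) \left(-36\right) = \left(41 - 158\right) \left(-36\right) = \left(-117\right) \left(-36\right) = 4212$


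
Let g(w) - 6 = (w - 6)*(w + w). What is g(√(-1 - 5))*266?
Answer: -1596 - 3192*I*√6 ≈ -1596.0 - 7818.8*I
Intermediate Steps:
g(w) = 6 + 2*w*(-6 + w) (g(w) = 6 + (w - 6)*(w + w) = 6 + (-6 + w)*(2*w) = 6 + 2*w*(-6 + w))
g(√(-1 - 5))*266 = (6 - 12*√(-1 - 5) + 2*(√(-1 - 5))²)*266 = (6 - 12*I*√6 + 2*(√(-6))²)*266 = (6 - 12*I*√6 + 2*(I*√6)²)*266 = (6 - 12*I*√6 + 2*(-6))*266 = (6 - 12*I*√6 - 12)*266 = (-6 - 12*I*√6)*266 = -1596 - 3192*I*√6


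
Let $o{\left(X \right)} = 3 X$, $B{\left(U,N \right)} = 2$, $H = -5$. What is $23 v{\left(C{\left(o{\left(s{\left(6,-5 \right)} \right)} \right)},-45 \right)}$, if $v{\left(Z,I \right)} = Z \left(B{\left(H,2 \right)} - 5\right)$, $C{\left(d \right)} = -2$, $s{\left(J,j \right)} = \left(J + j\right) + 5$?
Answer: $138$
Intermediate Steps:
$s{\left(J,j \right)} = 5 + J + j$
$v{\left(Z,I \right)} = - 3 Z$ ($v{\left(Z,I \right)} = Z \left(2 - 5\right) = Z \left(-3\right) = - 3 Z$)
$23 v{\left(C{\left(o{\left(s{\left(6,-5 \right)} \right)} \right)},-45 \right)} = 23 \left(\left(-3\right) \left(-2\right)\right) = 23 \cdot 6 = 138$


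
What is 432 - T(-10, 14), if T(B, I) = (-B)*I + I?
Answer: 278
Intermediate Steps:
T(B, I) = I - B*I (T(B, I) = -B*I + I = I - B*I)
432 - T(-10, 14) = 432 - 14*(1 - 1*(-10)) = 432 - 14*(1 + 10) = 432 - 14*11 = 432 - 1*154 = 432 - 154 = 278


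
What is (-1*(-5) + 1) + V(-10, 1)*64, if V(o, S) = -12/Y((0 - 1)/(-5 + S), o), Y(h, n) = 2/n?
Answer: 3846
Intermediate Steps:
V(o, S) = -6*o (V(o, S) = -12*o/2 = -6*o)
(-1*(-5) + 1) + V(-10, 1)*64 = (-1*(-5) + 1) - 6*(-10)*64 = (5 + 1) + 60*64 = 6 + 3840 = 3846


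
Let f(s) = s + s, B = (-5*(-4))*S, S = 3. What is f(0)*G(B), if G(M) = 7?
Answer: 0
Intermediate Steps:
B = 60 (B = -5*(-4)*3 = 20*3 = 60)
f(s) = 2*s
f(0)*G(B) = (2*0)*7 = 0*7 = 0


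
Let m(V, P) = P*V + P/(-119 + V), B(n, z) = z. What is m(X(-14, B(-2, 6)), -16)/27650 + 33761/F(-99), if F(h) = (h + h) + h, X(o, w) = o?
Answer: -62072768237/546101325 ≈ -113.67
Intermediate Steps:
m(V, P) = P*V + P/(-119 + V)
F(h) = 3*h (F(h) = 2*h + h = 3*h)
m(X(-14, B(-2, 6)), -16)/27650 + 33761/F(-99) = -16*(1 + (-14)² - 119*(-14))/(-119 - 14)/27650 + 33761/((3*(-99))) = -16*(1 + 196 + 1666)/(-133)*(1/27650) + 33761/(-297) = -16*(-1/133)*1863*(1/27650) + 33761*(-1/297) = (29808/133)*(1/27650) - 33761/297 = 14904/1838725 - 33761/297 = -62072768237/546101325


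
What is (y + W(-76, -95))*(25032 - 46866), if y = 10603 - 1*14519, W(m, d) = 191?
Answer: 81331650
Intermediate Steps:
y = -3916 (y = 10603 - 14519 = -3916)
(y + W(-76, -95))*(25032 - 46866) = (-3916 + 191)*(25032 - 46866) = -3725*(-21834) = 81331650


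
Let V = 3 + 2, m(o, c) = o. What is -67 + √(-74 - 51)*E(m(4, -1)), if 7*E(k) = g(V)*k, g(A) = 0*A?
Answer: -67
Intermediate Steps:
V = 5
g(A) = 0
E(k) = 0 (E(k) = (0*k)/7 = (⅐)*0 = 0)
-67 + √(-74 - 51)*E(m(4, -1)) = -67 + √(-74 - 51)*0 = -67 + √(-125)*0 = -67 + (5*I*√5)*0 = -67 + 0 = -67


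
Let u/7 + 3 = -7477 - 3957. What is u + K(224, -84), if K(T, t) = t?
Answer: -80143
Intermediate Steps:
u = -80059 (u = -21 + 7*(-7477 - 3957) = -21 + 7*(-11434) = -21 - 80038 = -80059)
u + K(224, -84) = -80059 - 84 = -80143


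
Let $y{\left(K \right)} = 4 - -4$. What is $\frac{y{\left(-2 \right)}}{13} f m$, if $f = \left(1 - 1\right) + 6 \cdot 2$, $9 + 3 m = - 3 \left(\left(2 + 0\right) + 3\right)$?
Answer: $- \frac{768}{13} \approx -59.077$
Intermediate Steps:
$m = -8$ ($m = -3 + \frac{\left(-3\right) \left(\left(2 + 0\right) + 3\right)}{3} = -3 + \frac{\left(-3\right) \left(2 + 3\right)}{3} = -3 + \frac{\left(-3\right) 5}{3} = -3 + \frac{1}{3} \left(-15\right) = -3 - 5 = -8$)
$y{\left(K \right)} = 8$ ($y{\left(K \right)} = 4 + 4 = 8$)
$f = 12$ ($f = 0 + 12 = 12$)
$\frac{y{\left(-2 \right)}}{13} f m = \frac{8}{13} \cdot 12 \left(-8\right) = \frac{96}{13} \left(-8\right) = - \frac{768}{13}$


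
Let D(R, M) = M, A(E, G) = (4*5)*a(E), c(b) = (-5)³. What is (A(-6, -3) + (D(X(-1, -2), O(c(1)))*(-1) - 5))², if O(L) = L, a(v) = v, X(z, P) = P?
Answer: 0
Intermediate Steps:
c(b) = -125
A(E, G) = 20*E (A(E, G) = (4*5)*E = 20*E)
(A(-6, -3) + (D(X(-1, -2), O(c(1)))*(-1) - 5))² = (20*(-6) + (-125*(-1) - 5))² = (-120 + (125 - 5))² = (-120 + 120)² = 0² = 0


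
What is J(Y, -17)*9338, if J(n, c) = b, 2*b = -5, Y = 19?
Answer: -23345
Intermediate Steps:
b = -5/2 (b = (½)*(-5) = -5/2 ≈ -2.5000)
J(n, c) = -5/2
J(Y, -17)*9338 = -5/2*9338 = -23345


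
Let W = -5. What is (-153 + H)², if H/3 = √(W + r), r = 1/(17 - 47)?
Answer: (1530 - I*√4530)²/100 ≈ 23364.0 - 2059.5*I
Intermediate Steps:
r = -1/30 (r = 1/(-30) = -1/30 ≈ -0.033333)
H = I*√4530/10 (H = 3*√(-5 - 1/30) = 3*√(-151/30) = 3*(I*√4530/30) = I*√4530/10 ≈ 6.7305*I)
(-153 + H)² = (-153 + I*√4530/10)²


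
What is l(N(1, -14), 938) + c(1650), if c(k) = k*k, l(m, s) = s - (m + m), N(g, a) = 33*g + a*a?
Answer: 2722980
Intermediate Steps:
N(g, a) = a² + 33*g (N(g, a) = 33*g + a² = a² + 33*g)
l(m, s) = s - 2*m
c(k) = k²
l(N(1, -14), 938) + c(1650) = (938 - 2*((-14)² + 33*1)) + 1650² = (938 - 2*(196 + 33)) + 2722500 = (938 - 2*229) + 2722500 = (938 - 458) + 2722500 = 480 + 2722500 = 2722980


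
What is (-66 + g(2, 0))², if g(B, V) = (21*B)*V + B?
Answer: 4096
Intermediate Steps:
g(B, V) = B + 21*B*V (g(B, V) = 21*B*V + B = B + 21*B*V)
(-66 + g(2, 0))² = (-66 + 2*(1 + 21*0))² = (-66 + 2*(1 + 0))² = (-66 + 2*1)² = (-66 + 2)² = (-64)² = 4096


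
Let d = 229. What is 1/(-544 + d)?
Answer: -1/315 ≈ -0.0031746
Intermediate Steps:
1/(-544 + d) = 1/(-544 + 229) = 1/(-315) = -1/315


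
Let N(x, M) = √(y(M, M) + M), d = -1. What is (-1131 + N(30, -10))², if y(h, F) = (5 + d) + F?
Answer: 1279145 - 9048*I ≈ 1.2791e+6 - 9048.0*I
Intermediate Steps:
y(h, F) = 4 + F (y(h, F) = (5 - 1) + F = 4 + F)
N(x, M) = √(4 + 2*M) (N(x, M) = √((4 + M) + M) = √(4 + 2*M))
(-1131 + N(30, -10))² = (-1131 + √(4 + 2*(-10)))² = (-1131 + √(4 - 20))² = (-1131 + √(-16))² = (-1131 + 4*I)²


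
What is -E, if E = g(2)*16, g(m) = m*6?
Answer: -192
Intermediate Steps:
g(m) = 6*m
E = 192 (E = (6*2)*16 = 12*16 = 192)
-E = -1*192 = -192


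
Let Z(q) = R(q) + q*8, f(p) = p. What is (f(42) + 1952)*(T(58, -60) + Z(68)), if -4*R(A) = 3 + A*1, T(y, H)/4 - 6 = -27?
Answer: 1763693/2 ≈ 8.8185e+5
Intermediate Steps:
T(y, H) = -84 (T(y, H) = 24 + 4*(-27) = 24 - 108 = -84)
R(A) = -3/4 - A/4 (R(A) = -(3 + A*1)/4 = -(3 + A)/4 = -3/4 - A/4)
Z(q) = -3/4 + 31*q/4 (Z(q) = (-3/4 - q/4) + q*8 = (-3/4 - q/4) + 8*q = -3/4 + 31*q/4)
(f(42) + 1952)*(T(58, -60) + Z(68)) = (42 + 1952)*(-84 + (-3/4 + (31/4)*68)) = 1994*(-84 + (-3/4 + 527)) = 1994*(-84 + 2105/4) = 1994*(1769/4) = 1763693/2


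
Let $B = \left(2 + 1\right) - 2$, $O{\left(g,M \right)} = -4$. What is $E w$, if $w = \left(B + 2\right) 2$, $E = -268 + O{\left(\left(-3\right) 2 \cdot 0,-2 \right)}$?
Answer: $-1632$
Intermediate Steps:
$B = 1$ ($B = 3 - 2 = 1$)
$E = -272$ ($E = -268 - 4 = -272$)
$w = 6$ ($w = \left(1 + 2\right) 2 = 3 \cdot 2 = 6$)
$E w = \left(-272\right) 6 = -1632$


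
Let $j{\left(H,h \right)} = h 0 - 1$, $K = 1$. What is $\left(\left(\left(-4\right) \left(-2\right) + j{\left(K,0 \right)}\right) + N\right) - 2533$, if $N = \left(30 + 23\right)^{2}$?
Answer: $283$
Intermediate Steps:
$j{\left(H,h \right)} = -1$ ($j{\left(H,h \right)} = 0 - 1 = -1$)
$N = 2809$ ($N = 53^{2} = 2809$)
$\left(\left(\left(-4\right) \left(-2\right) + j{\left(K,0 \right)}\right) + N\right) - 2533 = \left(\left(\left(-4\right) \left(-2\right) - 1\right) + 2809\right) - 2533 = \left(\left(8 - 1\right) + 2809\right) - 2533 = \left(7 + 2809\right) - 2533 = 2816 - 2533 = 283$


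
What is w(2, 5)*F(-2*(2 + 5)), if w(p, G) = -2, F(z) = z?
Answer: 28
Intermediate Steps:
w(2, 5)*F(-2*(2 + 5)) = -(-4)*(2 + 5) = -(-4)*7 = -2*(-14) = 28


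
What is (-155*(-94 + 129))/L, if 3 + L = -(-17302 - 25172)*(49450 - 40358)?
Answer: -1085/77234721 ≈ -1.4048e-5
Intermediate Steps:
L = 386173605 (L = -3 - (-17302 - 25172)*(49450 - 40358) = -3 - (-42474)*9092 = -3 - 1*(-386173608) = -3 + 386173608 = 386173605)
(-155*(-94 + 129))/L = -155*(-94 + 129)/386173605 = -155*35*(1/386173605) = -5425*1/386173605 = -1085/77234721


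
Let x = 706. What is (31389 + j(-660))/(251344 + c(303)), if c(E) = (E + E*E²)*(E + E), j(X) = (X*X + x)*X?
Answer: -287930571/16858219924 ≈ -0.017080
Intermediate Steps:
j(X) = X*(706 + X²) (j(X) = (X*X + 706)*X = (X² + 706)*X = (706 + X²)*X = X*(706 + X²))
c(E) = 2*E*(E + E³) (c(E) = (E + E³)*(2*E) = 2*E*(E + E³))
(31389 + j(-660))/(251344 + c(303)) = (31389 - 660*(706 + (-660)²))/(251344 + 2*303²*(1 + 303²)) = (31389 - 660*(706 + 435600))/(251344 + 2*91809*(1 + 91809)) = (31389 - 660*436306)/(251344 + 2*91809*91810) = (31389 - 287961960)/(251344 + 16857968580) = -287930571/16858219924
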